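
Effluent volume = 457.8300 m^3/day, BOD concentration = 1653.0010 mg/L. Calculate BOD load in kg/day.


Formula: BOD_load = volume * conc / 1000
Substituting: BOD_load = 457.8300 * 1653.0010 / 1000
Result: 756.7934 kg/day


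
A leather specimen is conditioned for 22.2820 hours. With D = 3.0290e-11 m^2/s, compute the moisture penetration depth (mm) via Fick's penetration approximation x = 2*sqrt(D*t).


t = 22.2820 hr * 3600 = 80215.2000 s
D * t = 3.0290e-11 * 80215.2000 = 2.4297e-06
x = 2 * sqrt(D*t) = 2 * sqrt(2.4297e-06) = 0.00311751 m = 3.1175 mm


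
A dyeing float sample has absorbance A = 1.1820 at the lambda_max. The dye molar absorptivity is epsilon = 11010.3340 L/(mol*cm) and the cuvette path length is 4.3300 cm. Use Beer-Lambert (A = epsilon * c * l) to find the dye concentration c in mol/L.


Formula: c = A / (epsilon * l)
Substituting: c = 1.1820 / (11010.3340 * 4.3300)
Result: 2.4793e-05 mol/L


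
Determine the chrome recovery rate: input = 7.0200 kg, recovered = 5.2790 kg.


Formula: Recovery = recovered / input * 100
Substituting: Recovery = 5.2790 / 7.0200 * 100
Result: 75.1994 %


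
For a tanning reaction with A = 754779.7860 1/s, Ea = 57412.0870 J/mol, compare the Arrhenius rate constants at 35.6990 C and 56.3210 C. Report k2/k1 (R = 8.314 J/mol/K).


T1 = 35.6990 + 273.15 = 308.8490 K; T2 = 56.3210 + 273.15 = 329.4710 K
k1 = A * exp(-Ea/(R*T1)) = 754779.7860 * exp(-57412.0870/(8.314*308.8490)) = 1.4708e-04 1/s
k2 = A * exp(-Ea/(R*T2)) = 754779.7860 * exp(-57412.0870/(8.314*329.4710)) = 5.9611e-04 1/s
k2/k1 = 5.9611e-04 / 1.4708e-04 = 4.0530


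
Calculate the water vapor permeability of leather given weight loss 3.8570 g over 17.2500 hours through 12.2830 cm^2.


Formula: WVP = loss / (area * time)
Substituting: WVP = 3.8570 / (12.2830 * 17.2500)
Result: 0.0182035 g/(cm^2*hr)


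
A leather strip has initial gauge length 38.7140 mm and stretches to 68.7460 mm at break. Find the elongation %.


Formula: Elongation = (Lf - L0) / L0 * 100
Substituting: Elongation = (68.7460 - 38.7140) / 38.7140 * 100
Result: 77.5740 %


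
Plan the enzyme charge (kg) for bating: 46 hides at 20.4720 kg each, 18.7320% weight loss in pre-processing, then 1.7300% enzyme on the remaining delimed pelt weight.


Total_raw = N * avg_wt = 46 * 20.4720 = 941.7120 kg
Substrate = Total_raw * (1 - loss/100) = 941.7120 * (1 - 18.7320/100) = 765.3105 kg
Enzyme = Substrate * pct / 100 = 765.3105 * 1.7300 / 100 = 13.2399 kg


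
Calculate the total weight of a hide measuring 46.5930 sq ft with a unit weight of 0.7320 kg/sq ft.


Formula: Weight = area * weight_per_sqft
Substituting: Weight = 46.5930 * 0.7320
Result: 34.1061 kg


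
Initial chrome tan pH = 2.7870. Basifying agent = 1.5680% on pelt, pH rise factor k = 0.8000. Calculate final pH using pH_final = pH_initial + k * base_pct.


Formula: pH_final = pH_initial + k * base_pct
Substituting: pH_final = 2.7870 + 0.8000 * 1.5680
Result: 4.0414


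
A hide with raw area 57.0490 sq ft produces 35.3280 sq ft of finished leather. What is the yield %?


Formula: Yield = finished / raw * 100
Substituting: Yield = 35.3280 / 57.0490 * 100
Result: 61.9257 %


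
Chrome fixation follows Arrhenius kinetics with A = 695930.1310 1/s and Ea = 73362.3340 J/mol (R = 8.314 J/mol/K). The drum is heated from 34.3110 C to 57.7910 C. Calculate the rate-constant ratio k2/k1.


T1 = 34.3110 + 273.15 = 307.4610 K; T2 = 57.7910 + 273.15 = 330.9410 K
k1 = A * exp(-Ea/(R*T1)) = 695930.1310 * exp(-73362.3340/(8.314*307.4610)) = 2.3909e-07 1/s
k2 = A * exp(-Ea/(R*T2)) = 695930.1310 * exp(-73362.3340/(8.314*330.9410)) = 1.8318e-06 1/s
k2/k1 = 1.8318e-06 / 2.3909e-07 = 7.6614


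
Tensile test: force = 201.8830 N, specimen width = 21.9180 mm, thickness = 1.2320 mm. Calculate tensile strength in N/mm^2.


Formula: TS = force / (width * thickness)
Substituting: TS = 201.8830 / (21.9180 * 1.2320)
Result: 7.4763 N/mm^2


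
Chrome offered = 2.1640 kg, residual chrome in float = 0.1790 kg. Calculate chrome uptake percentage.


Formula: Uptake = (offered - residual) / offered * 100
Substituting: Uptake = (2.1640 - 0.1790) / 2.1640 * 100
Result: 91.7283 %


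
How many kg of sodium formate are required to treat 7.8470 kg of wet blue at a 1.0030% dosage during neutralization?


Formula: Neutralizer = substrate * pct / 100
Substituting: Neutralizer = 7.8470 * 1.0030 / 100
Result: 0.0787054 kg


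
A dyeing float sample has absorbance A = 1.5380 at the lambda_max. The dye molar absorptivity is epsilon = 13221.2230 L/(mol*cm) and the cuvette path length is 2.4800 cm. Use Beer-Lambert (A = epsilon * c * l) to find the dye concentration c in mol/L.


Formula: c = A / (epsilon * l)
Substituting: c = 1.5380 / (13221.2230 * 2.4800)
Result: 4.6906e-05 mol/L


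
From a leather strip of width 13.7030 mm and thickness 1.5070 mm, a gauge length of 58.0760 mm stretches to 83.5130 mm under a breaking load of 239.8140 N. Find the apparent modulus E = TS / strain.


TS = F / (w * t) = 239.8140 / (13.7030 * 1.5070) = 11.6130 N/mm^2
strain = (Lf - L0) / L0 = (83.5130 - 58.0760) / 58.0760 = 0.4380
E = TS / strain = 11.6130 / 0.4380 = 26.5141 N/mm^2


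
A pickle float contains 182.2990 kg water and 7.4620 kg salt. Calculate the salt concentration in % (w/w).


Formula: Conc = salt / (water + salt) * 100
Substituting: Conc = 7.4620 / (182.2990 + 7.4620) * 100
Result: 3.9323 %


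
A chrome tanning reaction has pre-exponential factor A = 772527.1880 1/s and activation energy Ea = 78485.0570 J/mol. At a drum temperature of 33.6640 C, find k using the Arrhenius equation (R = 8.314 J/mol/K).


T_K = T_C + 273.15 = 33.6640 + 273.15 = 306.8140 K
exponent = -Ea / (R * T_K) = -78485.0570 / (8.314 * 306.8140) = -30.7682
k = A * exp(exponent) = 772527.1880 * exp(-30.7682) = 3.3532e-08 1/s


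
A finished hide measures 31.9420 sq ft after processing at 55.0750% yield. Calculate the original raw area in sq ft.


Formula: raw = finished * 100 / yield
Substituting: raw = 31.9420 * 100 / 55.0750
Result: 57.9973 sq ft


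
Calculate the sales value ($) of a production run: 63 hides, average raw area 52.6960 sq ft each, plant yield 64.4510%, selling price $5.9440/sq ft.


Raw_total = N * avg_area = 63 * 52.6960 = 3319.8480 sq ft
Finished = Raw_total * yield / 100 = 3319.8480 * 64.4510 / 100 = 2139.6752 sq ft
Value = Finished * price = 2139.6752 * 5.9440 = 12718.2296 $


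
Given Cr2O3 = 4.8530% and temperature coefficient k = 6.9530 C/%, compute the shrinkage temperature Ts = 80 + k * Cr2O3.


Formula: Ts = 80 + k * Cr2O3
Substituting: Ts = 80 + 6.9530 * 4.8530
Result: 113.7429 C


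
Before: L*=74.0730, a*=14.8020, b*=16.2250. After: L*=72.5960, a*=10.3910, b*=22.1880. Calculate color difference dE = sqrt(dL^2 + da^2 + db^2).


dL = -1.4770, da = -4.4110, db = 5.9630
dE = sqrt((-1.4770)^2 + (-4.4110)^2 + 5.9630^2) = 7.5628


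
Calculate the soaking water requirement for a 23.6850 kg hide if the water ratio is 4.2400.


Formula: Water = hide_weight * ratio
Substituting: Water = 23.6850 * 4.2400
Result: 100.4244 kg


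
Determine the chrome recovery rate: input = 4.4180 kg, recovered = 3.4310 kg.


Formula: Recovery = recovered / input * 100
Substituting: Recovery = 3.4310 / 4.4180 * 100
Result: 77.6596 %


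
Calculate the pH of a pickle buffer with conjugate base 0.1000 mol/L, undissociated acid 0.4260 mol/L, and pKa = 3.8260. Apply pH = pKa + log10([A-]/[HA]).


ratio = [A-] / [HA] = 0.1000 / 0.4260 = 0.2347
log10(ratio) = -0.6294
pH = pKa + log10(ratio) = 3.8260 - 0.6294 = 3.1966


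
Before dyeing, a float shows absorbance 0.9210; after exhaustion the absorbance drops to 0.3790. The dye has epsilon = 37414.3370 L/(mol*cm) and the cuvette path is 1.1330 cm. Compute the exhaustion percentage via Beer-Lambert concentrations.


c_initial = A_i / (epsilon * l) = 0.9210 / (37414.3370 * 1.1330) = 2.1727e-05 mol/L
c_final = A_f / (epsilon * l) = 0.3790 / (37414.3370 * 1.1330) = 8.9407e-06 mol/L
Exhaustion = (c_initial - c_final) / c_initial * 100 = (2.1727e-05 - 8.9407e-06) / 2.1727e-05 * 100 = 58.8491 %


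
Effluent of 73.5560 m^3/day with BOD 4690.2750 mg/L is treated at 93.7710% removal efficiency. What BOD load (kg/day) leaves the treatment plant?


Load_in = volume * conc / 1000 = 73.5560 * 4690.2750 / 1000 = 344.9979 kg/day
Removed = Load_in * eff / 100 = 344.9979 * 93.7710 / 100 = 323.5080 kg/day
Load_out = Load_in - Removed = 344.9979 - 323.5080 = 21.4899 kg/day


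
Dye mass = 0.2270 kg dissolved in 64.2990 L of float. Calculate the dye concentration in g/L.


Formula: Conc = dye_mass(kg) / volume(L) * 1000
Substituting: Conc = 0.2270 / 64.2990 * 1000
Result: 3.5304 g/L


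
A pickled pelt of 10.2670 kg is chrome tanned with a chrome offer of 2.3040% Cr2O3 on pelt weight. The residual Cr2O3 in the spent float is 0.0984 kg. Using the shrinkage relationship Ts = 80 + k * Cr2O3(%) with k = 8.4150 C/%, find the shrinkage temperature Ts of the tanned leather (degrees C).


Offered = pelt * offer_pct / 100 = 10.2670 * 2.3040 / 100 = 0.2366 kg
Uptake = offered - residual = 0.2366 - 0.0984 = 0.1382 kg
Cr2O3% on pelt = uptake / pelt * 100 = 0.1382 / 10.2670 * 100 = 1.3456 %
Ts = 80 + k * Cr2O3% = 80 + 8.4150 * 1.3456 = 91.3231 C


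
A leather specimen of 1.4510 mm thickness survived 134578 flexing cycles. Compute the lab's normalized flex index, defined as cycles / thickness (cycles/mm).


Formula: Index = cycles / thickness
Substituting: Index = 134578 / 1.4510
Result: 92748.4493 cycles/mm


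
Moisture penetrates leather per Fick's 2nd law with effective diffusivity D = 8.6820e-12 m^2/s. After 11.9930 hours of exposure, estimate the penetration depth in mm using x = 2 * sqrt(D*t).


t = 11.9930 hr * 3600 = 43174.8000 s
D * t = 8.6820e-12 * 43174.8000 = 3.7484e-07
x = 2 * sqrt(D*t) = 2 * sqrt(3.7484e-07) = 0.00122449 m = 1.2245 mm


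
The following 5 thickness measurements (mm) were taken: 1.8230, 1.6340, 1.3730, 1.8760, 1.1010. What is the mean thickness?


Formula: Average = sum / n
Substituting: Average = 7.8070 / 5
Result: 1.5614 mm


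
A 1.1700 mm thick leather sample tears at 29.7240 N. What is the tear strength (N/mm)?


Formula: Tear strength = force / thickness
Substituting: Tear strength = 29.7240 / 1.1700
Result: 25.4051 N/mm


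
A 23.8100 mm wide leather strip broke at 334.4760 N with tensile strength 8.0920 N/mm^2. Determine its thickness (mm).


Formula: t = F / (TS * w)
Substituting: t = 334.4760 / (8.0920 * 23.8100)
Result: 1.7360 mm


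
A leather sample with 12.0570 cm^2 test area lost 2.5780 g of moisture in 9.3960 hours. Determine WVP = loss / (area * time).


Formula: WVP = loss / (area * time)
Substituting: WVP = 2.5780 / (12.0570 * 9.3960)
Result: 0.0227562 g/(cm^2*hr)


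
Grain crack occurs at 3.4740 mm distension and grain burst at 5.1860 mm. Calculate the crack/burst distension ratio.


Formula: Ratio = crack / burst
Substituting: Ratio = 3.4740 / 5.1860
Result: 0.6699


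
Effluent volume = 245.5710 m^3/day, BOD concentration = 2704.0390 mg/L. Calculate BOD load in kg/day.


Formula: BOD_load = volume * conc / 1000
Substituting: BOD_load = 245.5710 * 2704.0390 / 1000
Result: 664.0336 kg/day


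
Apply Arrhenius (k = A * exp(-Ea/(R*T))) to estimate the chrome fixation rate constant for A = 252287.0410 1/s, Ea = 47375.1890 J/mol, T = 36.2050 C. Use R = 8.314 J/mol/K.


T_K = T_C + 273.15 = 36.2050 + 273.15 = 309.3550 K
exponent = -Ea / (R * T_K) = -47375.1890 / (8.314 * 309.3550) = -18.4198
k = A * exp(exponent) = 252287.0410 * exp(-18.4198) = 0.00252521 1/s


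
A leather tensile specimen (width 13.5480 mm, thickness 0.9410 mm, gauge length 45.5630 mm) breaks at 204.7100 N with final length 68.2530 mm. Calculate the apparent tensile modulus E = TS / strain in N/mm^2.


TS = F / (w * t) = 204.7100 / (13.5480 * 0.9410) = 16.0574 N/mm^2
strain = (Lf - L0) / L0 = (68.2530 - 45.5630) / 45.5630 = 0.4980
E = TS / strain = 16.0574 / 0.4980 = 32.2442 N/mm^2


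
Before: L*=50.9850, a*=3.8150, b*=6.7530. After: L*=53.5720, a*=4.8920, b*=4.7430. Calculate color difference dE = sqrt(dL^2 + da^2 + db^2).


dL = 2.5870, da = 1.0770, db = -2.0100
dE = sqrt(2.5870^2 + 1.0770^2 + (-2.0100)^2) = 3.4486


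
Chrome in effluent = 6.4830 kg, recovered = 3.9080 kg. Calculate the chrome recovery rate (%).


Formula: Recovery = recovered / input * 100
Substituting: Recovery = 3.9080 / 6.4830 * 100
Result: 60.2807 %


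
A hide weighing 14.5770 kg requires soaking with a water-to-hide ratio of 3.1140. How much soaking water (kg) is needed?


Formula: Water = hide_weight * ratio
Substituting: Water = 14.5770 * 3.1140
Result: 45.3928 kg


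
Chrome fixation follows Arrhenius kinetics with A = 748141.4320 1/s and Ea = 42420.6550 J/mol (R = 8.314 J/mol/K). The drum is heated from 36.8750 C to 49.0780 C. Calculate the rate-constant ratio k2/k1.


T1 = 36.8750 + 273.15 = 310.0250 K; T2 = 49.0780 + 273.15 = 322.2280 K
k1 = A * exp(-Ea/(R*T1)) = 748141.4320 * exp(-42420.6550/(8.314*310.0250)) = 0.0532685 1/s
k2 = A * exp(-Ea/(R*T2)) = 748141.4320 * exp(-42420.6550/(8.314*322.2280)) = 0.0993464 1/s
k2/k1 = 0.0993464 / 0.0532685 = 1.8650


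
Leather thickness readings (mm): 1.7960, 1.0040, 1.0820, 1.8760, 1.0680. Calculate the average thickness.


Formula: Average = sum / n
Substituting: Average = 6.8260 / 5
Result: 1.3652 mm


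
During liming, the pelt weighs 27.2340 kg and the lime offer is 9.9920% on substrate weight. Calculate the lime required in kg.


Formula: Lime = substrate * pct / 100
Substituting: Lime = 27.2340 * 9.9920 / 100
Result: 2.7212 kg


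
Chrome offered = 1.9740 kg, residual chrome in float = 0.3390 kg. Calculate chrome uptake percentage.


Formula: Uptake = (offered - residual) / offered * 100
Substituting: Uptake = (1.9740 - 0.3390) / 1.9740 * 100
Result: 82.8267 %


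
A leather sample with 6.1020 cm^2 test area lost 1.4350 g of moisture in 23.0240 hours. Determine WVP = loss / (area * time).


Formula: WVP = loss / (area * time)
Substituting: WVP = 1.4350 / (6.1020 * 23.0240)
Result: 0.0102141 g/(cm^2*hr)


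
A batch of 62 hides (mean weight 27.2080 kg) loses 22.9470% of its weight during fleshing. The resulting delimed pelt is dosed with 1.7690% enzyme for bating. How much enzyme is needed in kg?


Total_raw = N * avg_wt = 62 * 27.2080 = 1686.8960 kg
Substrate = Total_raw * (1 - loss/100) = 1686.8960 * (1 - 22.9470/100) = 1299.8040 kg
Enzyme = Substrate * pct / 100 = 1299.8040 * 1.7690 / 100 = 22.9935 kg


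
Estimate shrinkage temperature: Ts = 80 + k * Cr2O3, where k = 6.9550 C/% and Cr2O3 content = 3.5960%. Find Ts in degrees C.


Formula: Ts = 80 + k * Cr2O3
Substituting: Ts = 80 + 6.9550 * 3.5960
Result: 105.0102 C


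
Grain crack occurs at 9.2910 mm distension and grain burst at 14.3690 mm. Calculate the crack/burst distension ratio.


Formula: Ratio = crack / burst
Substituting: Ratio = 9.2910 / 14.3690
Result: 0.6466


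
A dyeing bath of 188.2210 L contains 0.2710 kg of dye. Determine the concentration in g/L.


Formula: Conc = dye_mass(kg) / volume(L) * 1000
Substituting: Conc = 0.2710 / 188.2210 * 1000
Result: 1.4398 g/L


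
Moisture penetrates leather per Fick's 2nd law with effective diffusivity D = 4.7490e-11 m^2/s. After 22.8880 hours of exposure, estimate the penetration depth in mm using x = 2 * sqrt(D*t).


t = 22.8880 hr * 3600 = 82396.8000 s
D * t = 4.7490e-11 * 82396.8000 = 3.9130e-06
x = 2 * sqrt(D*t) = 2 * sqrt(3.9130e-06) = 0.00395627 m = 3.9563 mm


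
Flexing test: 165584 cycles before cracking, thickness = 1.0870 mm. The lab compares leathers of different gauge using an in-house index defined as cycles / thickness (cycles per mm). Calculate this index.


Formula: Index = cycles / thickness
Substituting: Index = 165584 / 1.0870
Result: 152331.1868 cycles/mm


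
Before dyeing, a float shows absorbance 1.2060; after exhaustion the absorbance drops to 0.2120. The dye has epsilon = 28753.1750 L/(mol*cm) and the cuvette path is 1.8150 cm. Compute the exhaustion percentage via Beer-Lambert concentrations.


c_initial = A_i / (epsilon * l) = 1.2060 / (28753.1750 * 1.8150) = 2.3109e-05 mol/L
c_final = A_f / (epsilon * l) = 0.2120 / (28753.1750 * 1.8150) = 4.0623e-06 mol/L
Exhaustion = (c_initial - c_final) / c_initial * 100 = (2.3109e-05 - 4.0623e-06) / 2.3109e-05 * 100 = 82.4212 %


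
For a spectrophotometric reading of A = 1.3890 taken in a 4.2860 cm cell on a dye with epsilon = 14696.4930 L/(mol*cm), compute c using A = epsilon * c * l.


Formula: c = A / (epsilon * l)
Substituting: c = 1.3890 / (14696.4930 * 4.2860)
Result: 2.2051e-05 mol/L


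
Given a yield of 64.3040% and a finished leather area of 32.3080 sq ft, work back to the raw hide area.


Formula: raw = finished * 100 / yield
Substituting: raw = 32.3080 * 100 / 64.3040
Result: 50.2426 sq ft


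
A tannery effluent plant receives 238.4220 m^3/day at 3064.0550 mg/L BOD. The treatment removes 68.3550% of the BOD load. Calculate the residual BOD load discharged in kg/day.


Load_in = volume * conc / 1000 = 238.4220 * 3064.0550 / 1000 = 730.5381 kg/day
Removed = Load_in * eff / 100 = 730.5381 * 68.3550 / 100 = 499.3593 kg/day
Load_out = Load_in - Removed = 730.5381 - 499.3593 = 231.1788 kg/day


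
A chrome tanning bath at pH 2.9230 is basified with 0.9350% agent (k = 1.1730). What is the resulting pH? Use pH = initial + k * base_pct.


Formula: pH_final = pH_initial + k * base_pct
Substituting: pH_final = 2.9230 + 1.1730 * 0.9350
Result: 4.0198


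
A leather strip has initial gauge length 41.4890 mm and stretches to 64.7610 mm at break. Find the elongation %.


Formula: Elongation = (Lf - L0) / L0 * 100
Substituting: Elongation = (64.7610 - 41.4890) / 41.4890 * 100
Result: 56.0920 %


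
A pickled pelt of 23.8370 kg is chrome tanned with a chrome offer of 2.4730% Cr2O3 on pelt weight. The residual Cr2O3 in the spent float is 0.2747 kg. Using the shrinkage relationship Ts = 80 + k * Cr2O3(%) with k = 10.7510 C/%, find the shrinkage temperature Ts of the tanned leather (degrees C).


Offered = pelt * offer_pct / 100 = 23.8370 * 2.4730 / 100 = 0.5895 kg
Uptake = offered - residual = 0.5895 - 0.2747 = 0.3148 kg
Cr2O3% on pelt = uptake / pelt * 100 = 0.3148 / 23.8370 * 100 = 1.3206 %
Ts = 80 + k * Cr2O3% = 80 + 10.7510 * 1.3206 = 94.1977 C


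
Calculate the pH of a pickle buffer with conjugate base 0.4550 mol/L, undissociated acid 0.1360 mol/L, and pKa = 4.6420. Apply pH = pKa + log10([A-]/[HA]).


ratio = [A-] / [HA] = 0.4550 / 0.1360 = 3.3456
log10(ratio) = 0.5245
pH = pKa + log10(ratio) = 4.6420 + 0.5245 = 5.1665


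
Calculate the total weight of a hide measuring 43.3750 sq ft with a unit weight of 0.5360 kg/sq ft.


Formula: Weight = area * weight_per_sqft
Substituting: Weight = 43.3750 * 0.5360
Result: 23.2490 kg


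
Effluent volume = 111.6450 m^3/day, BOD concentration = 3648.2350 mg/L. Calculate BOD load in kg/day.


Formula: BOD_load = volume * conc / 1000
Substituting: BOD_load = 111.6450 * 3648.2350 / 1000
Result: 407.3072 kg/day


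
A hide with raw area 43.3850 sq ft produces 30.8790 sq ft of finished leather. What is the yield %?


Formula: Yield = finished / raw * 100
Substituting: Yield = 30.8790 / 43.3850 * 100
Result: 71.1744 %


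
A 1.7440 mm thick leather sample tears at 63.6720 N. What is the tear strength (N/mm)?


Formula: Tear strength = force / thickness
Substituting: Tear strength = 63.6720 / 1.7440
Result: 36.5092 N/mm


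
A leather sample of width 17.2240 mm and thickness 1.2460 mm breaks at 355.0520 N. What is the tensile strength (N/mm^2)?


Formula: TS = force / (width * thickness)
Substituting: TS = 355.0520 / (17.2240 * 1.2460)
Result: 16.5440 N/mm^2


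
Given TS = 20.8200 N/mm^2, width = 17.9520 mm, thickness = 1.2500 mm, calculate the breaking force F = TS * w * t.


Formula: F = TS * w * t
Substituting: F = 20.8200 * 17.9520 * 1.2500
Result: 467.2008 N


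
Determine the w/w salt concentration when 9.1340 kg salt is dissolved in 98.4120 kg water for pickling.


Formula: Conc = salt / (water + salt) * 100
Substituting: Conc = 9.1340 / (98.4120 + 9.1340) * 100
Result: 8.4931 %


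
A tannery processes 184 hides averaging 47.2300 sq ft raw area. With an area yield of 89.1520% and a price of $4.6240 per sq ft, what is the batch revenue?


Raw_total = N * avg_area = 184 * 47.2300 = 8690.3200 sq ft
Finished = Raw_total * yield / 100 = 8690.3200 * 89.1520 / 100 = 7747.5941 sq ft
Value = Finished * price = 7747.5941 * 4.6240 = 35824.8751 $


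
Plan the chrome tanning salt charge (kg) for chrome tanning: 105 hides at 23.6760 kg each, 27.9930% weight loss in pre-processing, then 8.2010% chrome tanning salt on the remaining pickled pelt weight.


Total_raw = N * avg_wt = 105 * 23.6760 = 2485.9800 kg
Substrate = Total_raw * (1 - loss/100) = 2485.9800 * (1 - 27.9930/100) = 1790.0796 kg
Chrome = Substrate * pct / 100 = 1790.0796 * 8.2010 / 100 = 146.8044 kg


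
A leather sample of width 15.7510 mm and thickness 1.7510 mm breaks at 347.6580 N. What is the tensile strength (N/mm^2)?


Formula: TS = force / (width * thickness)
Substituting: TS = 347.6580 / (15.7510 * 1.7510)
Result: 12.6054 N/mm^2


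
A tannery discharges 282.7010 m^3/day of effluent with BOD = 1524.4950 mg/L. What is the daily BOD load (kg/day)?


Formula: BOD_load = volume * conc / 1000
Substituting: BOD_load = 282.7010 * 1524.4950 / 1000
Result: 430.9763 kg/day


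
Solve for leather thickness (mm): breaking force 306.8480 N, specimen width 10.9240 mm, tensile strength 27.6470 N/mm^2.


Formula: t = F / (TS * w)
Substituting: t = 306.8480 / (27.6470 * 10.9240)
Result: 1.0160 mm


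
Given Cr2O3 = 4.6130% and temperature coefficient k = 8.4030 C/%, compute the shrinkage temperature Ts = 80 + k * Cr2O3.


Formula: Ts = 80 + k * Cr2O3
Substituting: Ts = 80 + 8.4030 * 4.6130
Result: 118.7630 C


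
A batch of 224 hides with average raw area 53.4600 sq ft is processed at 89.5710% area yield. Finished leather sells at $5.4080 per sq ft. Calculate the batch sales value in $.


Raw_total = N * avg_area = 224 * 53.4600 = 11975.0400 sq ft
Finished = Raw_total * yield / 100 = 11975.0400 * 89.5710 / 100 = 10726.1631 sq ft
Value = Finished * price = 10726.1631 * 5.4080 = 58007.0899 $


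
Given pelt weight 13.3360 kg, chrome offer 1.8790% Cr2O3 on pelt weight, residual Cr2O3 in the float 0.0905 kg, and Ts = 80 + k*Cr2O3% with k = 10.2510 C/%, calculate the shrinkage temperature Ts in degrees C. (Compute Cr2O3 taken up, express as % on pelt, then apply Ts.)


Offered = pelt * offer_pct / 100 = 13.3360 * 1.8790 / 100 = 0.2506 kg
Uptake = offered - residual = 0.2506 - 0.0905 = 0.1601 kg
Cr2O3% on pelt = uptake / pelt * 100 = 0.1601 / 13.3360 * 100 = 1.2004 %
Ts = 80 + k * Cr2O3% = 80 + 10.2510 * 1.2004 = 92.3052 C


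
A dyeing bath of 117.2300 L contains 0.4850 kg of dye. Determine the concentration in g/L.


Formula: Conc = dye_mass(kg) / volume(L) * 1000
Substituting: Conc = 0.4850 / 117.2300 * 1000
Result: 4.1372 g/L


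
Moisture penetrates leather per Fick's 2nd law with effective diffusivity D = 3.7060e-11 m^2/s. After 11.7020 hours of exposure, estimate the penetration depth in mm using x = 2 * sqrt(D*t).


t = 11.7020 hr * 3600 = 42127.2000 s
D * t = 3.7060e-11 * 42127.2000 = 1.5612e-06
x = 2 * sqrt(D*t) = 2 * sqrt(1.5612e-06) = 0.00249899 m = 2.4990 mm


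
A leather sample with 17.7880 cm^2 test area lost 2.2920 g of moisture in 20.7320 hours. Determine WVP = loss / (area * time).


Formula: WVP = loss / (area * time)
Substituting: WVP = 2.2920 / (17.7880 * 20.7320)
Result: 0.00621507 g/(cm^2*hr)


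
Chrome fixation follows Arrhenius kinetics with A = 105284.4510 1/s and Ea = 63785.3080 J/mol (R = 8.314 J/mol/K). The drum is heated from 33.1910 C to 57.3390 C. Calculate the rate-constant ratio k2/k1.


T1 = 33.1910 + 273.15 = 306.3410 K; T2 = 57.3390 + 273.15 = 330.4890 K
k1 = A * exp(-Ea/(R*T1)) = 105284.4510 * exp(-63785.3080/(8.314*306.3410)) = 1.3991e-06 1/s
k2 = A * exp(-Ea/(R*T2)) = 105284.4510 * exp(-63785.3080/(8.314*330.4890)) = 8.7210e-06 1/s
k2/k1 = 8.7210e-06 / 1.3991e-06 = 6.2333


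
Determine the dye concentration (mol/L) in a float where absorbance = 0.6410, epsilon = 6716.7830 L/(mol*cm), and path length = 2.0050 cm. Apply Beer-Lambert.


Formula: c = A / (epsilon * l)
Substituting: c = 0.6410 / (6716.7830 * 2.0050)
Result: 4.7597e-05 mol/L


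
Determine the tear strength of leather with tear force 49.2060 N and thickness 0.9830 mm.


Formula: Tear strength = force / thickness
Substituting: Tear strength = 49.2060 / 0.9830
Result: 50.0570 N/mm


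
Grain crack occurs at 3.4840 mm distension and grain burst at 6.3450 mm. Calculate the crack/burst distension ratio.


Formula: Ratio = crack / burst
Substituting: Ratio = 3.4840 / 6.3450
Result: 0.5491


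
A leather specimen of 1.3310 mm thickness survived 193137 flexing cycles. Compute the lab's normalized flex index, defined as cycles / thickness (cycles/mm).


Formula: Index = cycles / thickness
Substituting: Index = 193137 / 1.3310
Result: 145106.6867 cycles/mm


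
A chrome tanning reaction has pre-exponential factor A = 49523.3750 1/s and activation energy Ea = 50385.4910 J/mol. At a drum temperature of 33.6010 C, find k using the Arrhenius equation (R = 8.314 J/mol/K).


T_K = T_C + 273.15 = 33.6010 + 273.15 = 306.7510 K
exponent = -Ea / (R * T_K) = -50385.4910 / (8.314 * 306.7510) = -19.7565
k = A * exp(exponent) = 49523.3750 * exp(-19.7565) = 1.3022e-04 1/s


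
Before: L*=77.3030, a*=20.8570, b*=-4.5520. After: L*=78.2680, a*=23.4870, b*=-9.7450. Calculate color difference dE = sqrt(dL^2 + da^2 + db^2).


dL = 0.9650, da = 2.6300, db = -5.1930
dE = sqrt(0.9650^2 + 2.6300^2 + (-5.1930)^2) = 5.9005


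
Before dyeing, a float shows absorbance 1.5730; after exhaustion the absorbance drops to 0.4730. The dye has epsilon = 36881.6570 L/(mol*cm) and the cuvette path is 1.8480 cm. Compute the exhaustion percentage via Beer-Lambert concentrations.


c_initial = A_i / (epsilon * l) = 1.5730 / (36881.6570 * 1.8480) = 2.3079e-05 mol/L
c_final = A_f / (epsilon * l) = 0.4730 / (36881.6570 * 1.8480) = 6.9398e-06 mol/L
Exhaustion = (c_initial - c_final) / c_initial * 100 = (2.3079e-05 - 6.9398e-06) / 2.3079e-05 * 100 = 69.9301 %


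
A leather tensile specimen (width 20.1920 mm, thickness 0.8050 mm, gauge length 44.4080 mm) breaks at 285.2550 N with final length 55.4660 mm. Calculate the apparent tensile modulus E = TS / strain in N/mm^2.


TS = F / (w * t) = 285.2550 / (20.1920 * 0.8050) = 17.5492 N/mm^2
strain = (Lf - L0) / L0 = (55.4660 - 44.4080) / 44.4080 = 0.2490
E = TS / strain = 17.5492 / 0.2490 = 70.4762 N/mm^2


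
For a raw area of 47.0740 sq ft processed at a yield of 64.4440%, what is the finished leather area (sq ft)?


Formula: finished = raw * yield / 100
Substituting: finished = 47.0740 * 64.4440 / 100
Result: 30.3364 sq ft


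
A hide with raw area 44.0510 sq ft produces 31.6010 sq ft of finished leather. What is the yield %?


Formula: Yield = finished / raw * 100
Substituting: Yield = 31.6010 / 44.0510 * 100
Result: 71.7373 %


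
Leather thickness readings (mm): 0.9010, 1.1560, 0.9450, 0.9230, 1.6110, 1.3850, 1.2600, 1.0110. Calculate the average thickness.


Formula: Average = sum / n
Substituting: Average = 9.1920 / 8
Result: 1.1490 mm


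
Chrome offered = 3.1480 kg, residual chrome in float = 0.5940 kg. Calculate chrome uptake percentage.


Formula: Uptake = (offered - residual) / offered * 100
Substituting: Uptake = (3.1480 - 0.5940) / 3.1480 * 100
Result: 81.1309 %


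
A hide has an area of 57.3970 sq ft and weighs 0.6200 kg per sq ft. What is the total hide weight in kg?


Formula: Weight = area * weight_per_sqft
Substituting: Weight = 57.3970 * 0.6200
Result: 35.5861 kg


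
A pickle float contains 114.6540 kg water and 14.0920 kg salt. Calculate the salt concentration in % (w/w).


Formula: Conc = salt / (water + salt) * 100
Substituting: Conc = 14.0920 / (114.6540 + 14.0920) * 100
Result: 10.9456 %


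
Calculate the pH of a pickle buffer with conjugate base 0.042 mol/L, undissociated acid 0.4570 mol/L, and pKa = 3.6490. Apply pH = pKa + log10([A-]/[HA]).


ratio = [A-] / [HA] = 0.042 / 0.4570 = 0.0919037
log10(ratio) = -1.0367
pH = pKa + log10(ratio) = 3.6490 - 1.0367 = 2.6123


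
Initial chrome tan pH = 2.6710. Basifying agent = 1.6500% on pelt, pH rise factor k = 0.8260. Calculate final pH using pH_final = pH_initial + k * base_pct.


Formula: pH_final = pH_initial + k * base_pct
Substituting: pH_final = 2.6710 + 0.8260 * 1.6500
Result: 4.0339


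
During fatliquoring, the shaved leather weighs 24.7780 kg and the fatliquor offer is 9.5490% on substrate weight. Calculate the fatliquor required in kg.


Formula: Fat = substrate * pct / 100
Substituting: Fat = 24.7780 * 9.5490 / 100
Result: 2.3661 kg


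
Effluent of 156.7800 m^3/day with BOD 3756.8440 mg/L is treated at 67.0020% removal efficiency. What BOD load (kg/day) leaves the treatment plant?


Load_in = volume * conc / 1000 = 156.7800 * 3756.8440 / 1000 = 588.9980 kg/day
Removed = Load_in * eff / 100 = 588.9980 * 67.0020 / 100 = 394.6404 kg/day
Load_out = Load_in - Removed = 588.9980 - 394.6404 = 194.3576 kg/day


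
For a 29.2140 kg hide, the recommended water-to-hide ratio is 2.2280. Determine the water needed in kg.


Formula: Water = hide_weight * ratio
Substituting: Water = 29.2140 * 2.2280
Result: 65.0888 kg


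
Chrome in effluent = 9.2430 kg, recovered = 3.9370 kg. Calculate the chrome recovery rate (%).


Formula: Recovery = recovered / input * 100
Substituting: Recovery = 3.9370 / 9.2430 * 100
Result: 42.5944 %


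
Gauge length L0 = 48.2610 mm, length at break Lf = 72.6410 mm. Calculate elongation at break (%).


Formula: Elongation = (Lf - L0) / L0 * 100
Substituting: Elongation = (72.6410 - 48.2610) / 48.2610 * 100
Result: 50.5170 %


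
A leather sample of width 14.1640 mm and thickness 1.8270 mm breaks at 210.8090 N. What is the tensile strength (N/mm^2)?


Formula: TS = force / (width * thickness)
Substituting: TS = 210.8090 / (14.1640 * 1.8270)
Result: 8.1464 N/mm^2


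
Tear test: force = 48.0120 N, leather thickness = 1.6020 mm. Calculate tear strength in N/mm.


Formula: Tear strength = force / thickness
Substituting: Tear strength = 48.0120 / 1.6020
Result: 29.9700 N/mm


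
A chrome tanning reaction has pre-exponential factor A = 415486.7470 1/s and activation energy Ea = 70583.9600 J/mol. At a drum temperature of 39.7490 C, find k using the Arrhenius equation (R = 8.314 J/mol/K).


T_K = T_C + 273.15 = 39.7490 + 273.15 = 312.8990 K
exponent = -Ea / (R * T_K) = -70583.9600 / (8.314 * 312.8990) = -27.1326
k = A * exp(exponent) = 415486.7470 * exp(-27.1326) = 6.8392e-07 1/s


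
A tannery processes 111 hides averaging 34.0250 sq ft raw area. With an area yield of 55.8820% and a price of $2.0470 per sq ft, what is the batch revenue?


Raw_total = N * avg_area = 111 * 34.0250 = 3776.7750 sq ft
Finished = Raw_total * yield / 100 = 3776.7750 * 55.8820 / 100 = 2110.5374 sq ft
Value = Finished * price = 2110.5374 * 2.0470 = 4320.2701 $


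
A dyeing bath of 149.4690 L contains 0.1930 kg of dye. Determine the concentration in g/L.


Formula: Conc = dye_mass(kg) / volume(L) * 1000
Substituting: Conc = 0.1930 / 149.4690 * 1000
Result: 1.2912 g/L


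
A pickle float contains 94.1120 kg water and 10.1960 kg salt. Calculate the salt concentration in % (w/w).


Formula: Conc = salt / (water + salt) * 100
Substituting: Conc = 10.1960 / (94.1120 + 10.1960) * 100
Result: 9.7749 %


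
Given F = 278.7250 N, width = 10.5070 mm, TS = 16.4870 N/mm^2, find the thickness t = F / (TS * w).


Formula: t = F / (TS * w)
Substituting: t = 278.7250 / (16.4870 * 10.5070)
Result: 1.6090 mm


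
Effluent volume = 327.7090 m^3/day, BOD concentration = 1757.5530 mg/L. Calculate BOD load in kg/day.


Formula: BOD_load = volume * conc / 1000
Substituting: BOD_load = 327.7090 * 1757.5530 / 1000
Result: 575.9659 kg/day


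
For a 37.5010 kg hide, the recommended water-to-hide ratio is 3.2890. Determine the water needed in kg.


Formula: Water = hide_weight * ratio
Substituting: Water = 37.5010 * 3.2890
Result: 123.3408 kg


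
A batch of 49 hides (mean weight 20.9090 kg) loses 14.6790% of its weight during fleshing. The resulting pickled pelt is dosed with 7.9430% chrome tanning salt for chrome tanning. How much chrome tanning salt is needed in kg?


Total_raw = N * avg_wt = 49 * 20.9090 = 1024.5410 kg
Substrate = Total_raw * (1 - loss/100) = 1024.5410 * (1 - 14.6790/100) = 874.1486 kg
Chrome = Substrate * pct / 100 = 874.1486 * 7.9430 / 100 = 69.4336 kg


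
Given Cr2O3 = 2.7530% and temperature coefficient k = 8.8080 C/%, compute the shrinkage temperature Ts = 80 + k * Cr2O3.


Formula: Ts = 80 + k * Cr2O3
Substituting: Ts = 80 + 8.8080 * 2.7530
Result: 104.2484 C


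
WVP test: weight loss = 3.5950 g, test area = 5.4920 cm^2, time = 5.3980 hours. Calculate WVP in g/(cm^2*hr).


Formula: WVP = loss / (area * time)
Substituting: WVP = 3.5950 / (5.4920 * 5.3980)
Result: 0.1213 g/(cm^2*hr)


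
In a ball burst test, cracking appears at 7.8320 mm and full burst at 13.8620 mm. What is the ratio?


Formula: Ratio = crack / burst
Substituting: Ratio = 7.8320 / 13.8620
Result: 0.5650


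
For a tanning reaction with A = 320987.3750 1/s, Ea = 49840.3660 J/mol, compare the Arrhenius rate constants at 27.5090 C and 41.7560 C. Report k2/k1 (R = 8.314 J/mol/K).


T1 = 27.5090 + 273.15 = 300.6590 K; T2 = 41.7560 + 273.15 = 314.9060 K
k1 = A * exp(-Ea/(R*T1)) = 320987.3750 * exp(-49840.3660/(8.314*300.6590)) = 7.0342e-04 1/s
k2 = A * exp(-Ea/(R*T2)) = 320987.3750 * exp(-49840.3660/(8.314*314.9060)) = 0.00173373 1/s
k2/k1 = 0.00173373 / 7.0342e-04 = 2.4647


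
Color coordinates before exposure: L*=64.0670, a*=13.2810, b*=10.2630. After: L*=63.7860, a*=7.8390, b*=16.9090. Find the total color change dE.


dL = -0.2810, da = -5.4420, db = 6.6460
dE = sqrt((-0.2810)^2 + (-5.4420)^2 + 6.6460^2) = 8.5944


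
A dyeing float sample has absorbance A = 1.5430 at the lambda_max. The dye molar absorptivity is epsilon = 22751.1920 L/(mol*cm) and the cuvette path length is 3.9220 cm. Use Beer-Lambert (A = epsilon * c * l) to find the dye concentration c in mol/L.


Formula: c = A / (epsilon * l)
Substituting: c = 1.5430 / (22751.1920 * 3.9220)
Result: 1.7292e-05 mol/L


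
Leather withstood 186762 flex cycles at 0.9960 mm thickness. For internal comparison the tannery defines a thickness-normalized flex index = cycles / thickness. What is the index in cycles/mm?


Formula: Index = cycles / thickness
Substituting: Index = 186762 / 0.9960
Result: 187512.0482 cycles/mm


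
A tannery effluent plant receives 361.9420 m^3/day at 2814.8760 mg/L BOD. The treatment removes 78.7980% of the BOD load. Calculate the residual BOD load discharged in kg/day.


Load_in = volume * conc / 1000 = 361.9420 * 2814.8760 / 1000 = 1018.8218 kg/day
Removed = Load_in * eff / 100 = 1018.8218 * 78.7980 / 100 = 802.8112 kg/day
Load_out = Load_in - Removed = 1018.8218 - 802.8112 = 216.0106 kg/day


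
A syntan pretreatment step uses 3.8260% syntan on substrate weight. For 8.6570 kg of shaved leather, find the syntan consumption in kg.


Formula: Syntan = substrate * pct / 100
Substituting: Syntan = 8.6570 * 3.8260 / 100
Result: 0.3312 kg


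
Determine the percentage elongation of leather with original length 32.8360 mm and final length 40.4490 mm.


Formula: Elongation = (Lf - L0) / L0 * 100
Substituting: Elongation = (40.4490 - 32.8360) / 32.8360 * 100
Result: 23.1849 %


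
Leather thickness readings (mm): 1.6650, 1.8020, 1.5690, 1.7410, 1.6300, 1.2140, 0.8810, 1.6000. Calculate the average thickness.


Formula: Average = sum / n
Substituting: Average = 12.1020 / 8
Result: 1.5128 mm


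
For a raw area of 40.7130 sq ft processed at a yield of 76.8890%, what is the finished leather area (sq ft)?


Formula: finished = raw * yield / 100
Substituting: finished = 40.7130 * 76.8890 / 100
Result: 31.3038 sq ft


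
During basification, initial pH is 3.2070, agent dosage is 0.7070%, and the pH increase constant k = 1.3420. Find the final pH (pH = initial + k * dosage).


Formula: pH_final = pH_initial + k * base_pct
Substituting: pH_final = 3.2070 + 1.3420 * 0.7070
Result: 4.1558


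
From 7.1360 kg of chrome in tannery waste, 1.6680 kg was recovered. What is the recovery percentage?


Formula: Recovery = recovered / input * 100
Substituting: Recovery = 1.6680 / 7.1360 * 100
Result: 23.3744 %


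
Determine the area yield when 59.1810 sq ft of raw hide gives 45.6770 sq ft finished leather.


Formula: Yield = finished / raw * 100
Substituting: Yield = 45.6770 / 59.1810 * 100
Result: 77.1819 %


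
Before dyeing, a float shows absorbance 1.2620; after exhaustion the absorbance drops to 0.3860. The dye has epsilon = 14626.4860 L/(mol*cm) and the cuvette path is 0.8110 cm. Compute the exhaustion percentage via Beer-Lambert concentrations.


c_initial = A_i / (epsilon * l) = 1.2620 / (14626.4860 * 0.8110) = 1.0639e-04 mol/L
c_final = A_f / (epsilon * l) = 0.3860 / (14626.4860 * 0.8110) = 3.2541e-05 mol/L
Exhaustion = (c_initial - c_final) / c_initial * 100 = (1.0639e-04 - 3.2541e-05) / 1.0639e-04 * 100 = 69.4136 %


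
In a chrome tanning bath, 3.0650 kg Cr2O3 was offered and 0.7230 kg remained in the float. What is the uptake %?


Formula: Uptake = (offered - residual) / offered * 100
Substituting: Uptake = (3.0650 - 0.7230) / 3.0650 * 100
Result: 76.4111 %


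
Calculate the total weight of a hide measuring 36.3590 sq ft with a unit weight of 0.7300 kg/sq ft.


Formula: Weight = area * weight_per_sqft
Substituting: Weight = 36.3590 * 0.7300
Result: 26.5421 kg


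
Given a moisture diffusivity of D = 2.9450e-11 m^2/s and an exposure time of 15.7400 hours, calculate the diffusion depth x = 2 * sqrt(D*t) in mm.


t = 15.7400 hr * 3600 = 56664.0000 s
D * t = 2.9450e-11 * 56664.0000 = 1.6688e-06
x = 2 * sqrt(D*t) = 2 * sqrt(1.6688e-06) = 0.00258361 m = 2.5836 mm


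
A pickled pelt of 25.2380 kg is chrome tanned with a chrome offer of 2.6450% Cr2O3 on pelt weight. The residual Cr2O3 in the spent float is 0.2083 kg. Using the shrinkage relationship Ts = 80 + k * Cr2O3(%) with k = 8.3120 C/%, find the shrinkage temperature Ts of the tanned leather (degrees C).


Offered = pelt * offer_pct / 100 = 25.2380 * 2.6450 / 100 = 0.6675 kg
Uptake = offered - residual = 0.6675 - 0.2083 = 0.4592 kg
Cr2O3% on pelt = uptake / pelt * 100 = 0.4592 / 25.2380 * 100 = 1.8197 %
Ts = 80 + k * Cr2O3% = 80 + 8.3120 * 1.8197 = 95.1250 C


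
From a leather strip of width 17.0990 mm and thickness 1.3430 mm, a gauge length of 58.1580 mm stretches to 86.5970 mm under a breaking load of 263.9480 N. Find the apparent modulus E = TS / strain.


TS = F / (w * t) = 263.9480 / (17.0990 * 1.3430) = 11.4940 N/mm^2
strain = (Lf - L0) / L0 = (86.5970 - 58.1580) / 58.1580 = 0.4890
E = TS / strain = 11.4940 / 0.4890 = 23.5054 N/mm^2


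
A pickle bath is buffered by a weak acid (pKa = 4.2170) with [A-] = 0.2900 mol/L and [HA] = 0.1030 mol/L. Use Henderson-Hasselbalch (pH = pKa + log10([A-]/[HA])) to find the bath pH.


ratio = [A-] / [HA] = 0.2900 / 0.1030 = 2.8155
log10(ratio) = 0.4496
pH = pKa + log10(ratio) = 4.2170 + 0.4496 = 4.6666


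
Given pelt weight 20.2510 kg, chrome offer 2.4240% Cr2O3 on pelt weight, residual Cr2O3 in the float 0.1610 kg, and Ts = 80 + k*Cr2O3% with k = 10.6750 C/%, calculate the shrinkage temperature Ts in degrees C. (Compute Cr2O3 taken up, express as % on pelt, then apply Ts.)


Offered = pelt * offer_pct / 100 = 20.2510 * 2.4240 / 100 = 0.4909 kg
Uptake = offered - residual = 0.4909 - 0.1610 = 0.3299 kg
Cr2O3% on pelt = uptake / pelt * 100 = 0.3299 / 20.2510 * 100 = 1.6290 %
Ts = 80 + k * Cr2O3% = 80 + 10.6750 * 1.6290 = 97.3893 C
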